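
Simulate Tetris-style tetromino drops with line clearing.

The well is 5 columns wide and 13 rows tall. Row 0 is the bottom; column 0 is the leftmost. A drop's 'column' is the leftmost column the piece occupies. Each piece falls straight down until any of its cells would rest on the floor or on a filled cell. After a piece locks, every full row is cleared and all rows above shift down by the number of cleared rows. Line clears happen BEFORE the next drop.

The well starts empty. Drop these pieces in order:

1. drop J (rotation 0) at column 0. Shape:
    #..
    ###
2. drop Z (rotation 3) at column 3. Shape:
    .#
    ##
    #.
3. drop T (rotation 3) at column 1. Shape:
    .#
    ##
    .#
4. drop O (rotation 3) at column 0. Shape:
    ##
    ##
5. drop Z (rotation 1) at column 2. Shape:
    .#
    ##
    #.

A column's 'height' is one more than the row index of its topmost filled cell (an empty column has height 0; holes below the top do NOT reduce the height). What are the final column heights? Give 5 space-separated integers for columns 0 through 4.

Answer: 5 5 6 7 3

Derivation:
Drop 1: J rot0 at col 0 lands with bottom-row=0; cleared 0 line(s) (total 0); column heights now [2 1 1 0 0], max=2
Drop 2: Z rot3 at col 3 lands with bottom-row=0; cleared 0 line(s) (total 0); column heights now [2 1 1 2 3], max=3
Drop 3: T rot3 at col 1 lands with bottom-row=1; cleared 0 line(s) (total 0); column heights now [2 3 4 2 3], max=4
Drop 4: O rot3 at col 0 lands with bottom-row=3; cleared 0 line(s) (total 0); column heights now [5 5 4 2 3], max=5
Drop 5: Z rot1 at col 2 lands with bottom-row=4; cleared 0 line(s) (total 0); column heights now [5 5 6 7 3], max=7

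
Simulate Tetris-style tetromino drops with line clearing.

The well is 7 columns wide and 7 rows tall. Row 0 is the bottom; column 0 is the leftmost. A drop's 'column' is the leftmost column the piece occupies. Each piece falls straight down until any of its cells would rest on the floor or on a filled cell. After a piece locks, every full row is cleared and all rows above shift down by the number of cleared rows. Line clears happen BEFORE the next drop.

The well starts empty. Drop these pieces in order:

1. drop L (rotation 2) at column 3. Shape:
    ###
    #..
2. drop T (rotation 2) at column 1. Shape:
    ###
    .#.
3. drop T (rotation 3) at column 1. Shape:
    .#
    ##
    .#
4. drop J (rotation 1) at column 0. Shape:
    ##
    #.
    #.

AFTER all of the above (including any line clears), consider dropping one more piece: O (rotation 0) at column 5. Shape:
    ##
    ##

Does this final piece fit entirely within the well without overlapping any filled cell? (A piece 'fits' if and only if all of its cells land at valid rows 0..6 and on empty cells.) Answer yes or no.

Answer: yes

Derivation:
Drop 1: L rot2 at col 3 lands with bottom-row=0; cleared 0 line(s) (total 0); column heights now [0 0 0 2 2 2 0], max=2
Drop 2: T rot2 at col 1 lands with bottom-row=1; cleared 0 line(s) (total 0); column heights now [0 3 3 3 2 2 0], max=3
Drop 3: T rot3 at col 1 lands with bottom-row=3; cleared 0 line(s) (total 0); column heights now [0 5 6 3 2 2 0], max=6
Drop 4: J rot1 at col 0 lands with bottom-row=3; cleared 0 line(s) (total 0); column heights now [6 6 6 3 2 2 0], max=6
Test piece O rot0 at col 5 (width 2): heights before test = [6 6 6 3 2 2 0]; fits = True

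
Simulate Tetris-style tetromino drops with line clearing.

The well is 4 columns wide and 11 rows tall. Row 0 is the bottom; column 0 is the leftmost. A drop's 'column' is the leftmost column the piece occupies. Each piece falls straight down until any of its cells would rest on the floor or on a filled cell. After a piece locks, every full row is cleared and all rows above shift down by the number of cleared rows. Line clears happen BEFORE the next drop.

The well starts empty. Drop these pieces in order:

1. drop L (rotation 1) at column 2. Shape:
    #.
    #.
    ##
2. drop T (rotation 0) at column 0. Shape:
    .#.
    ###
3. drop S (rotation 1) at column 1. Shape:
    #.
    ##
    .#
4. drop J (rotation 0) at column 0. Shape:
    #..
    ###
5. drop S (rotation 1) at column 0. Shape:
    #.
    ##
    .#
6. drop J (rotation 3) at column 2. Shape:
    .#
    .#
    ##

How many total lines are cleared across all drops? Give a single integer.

Answer: 1

Derivation:
Drop 1: L rot1 at col 2 lands with bottom-row=0; cleared 0 line(s) (total 0); column heights now [0 0 3 1], max=3
Drop 2: T rot0 at col 0 lands with bottom-row=3; cleared 0 line(s) (total 0); column heights now [4 5 4 1], max=5
Drop 3: S rot1 at col 1 lands with bottom-row=4; cleared 0 line(s) (total 0); column heights now [4 7 6 1], max=7
Drop 4: J rot0 at col 0 lands with bottom-row=7; cleared 0 line(s) (total 0); column heights now [9 8 8 1], max=9
Drop 5: S rot1 at col 0 lands with bottom-row=8; cleared 0 line(s) (total 0); column heights now [11 10 8 1], max=11
Drop 6: J rot3 at col 2 lands with bottom-row=8; cleared 1 line(s) (total 1); column heights now [10 9 8 10], max=10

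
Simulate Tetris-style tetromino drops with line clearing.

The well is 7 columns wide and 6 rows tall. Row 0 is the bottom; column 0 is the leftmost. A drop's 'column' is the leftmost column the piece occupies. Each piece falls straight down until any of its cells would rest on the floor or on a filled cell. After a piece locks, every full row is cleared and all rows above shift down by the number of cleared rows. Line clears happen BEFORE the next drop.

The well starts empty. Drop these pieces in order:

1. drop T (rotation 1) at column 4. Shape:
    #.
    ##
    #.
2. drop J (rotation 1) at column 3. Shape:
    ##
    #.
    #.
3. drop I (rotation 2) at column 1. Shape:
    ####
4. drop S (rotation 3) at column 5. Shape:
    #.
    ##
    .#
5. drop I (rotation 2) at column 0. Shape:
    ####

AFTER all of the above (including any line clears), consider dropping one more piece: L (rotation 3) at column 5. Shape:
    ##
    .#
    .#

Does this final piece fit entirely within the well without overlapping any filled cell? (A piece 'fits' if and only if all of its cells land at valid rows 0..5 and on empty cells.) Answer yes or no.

Answer: yes

Derivation:
Drop 1: T rot1 at col 4 lands with bottom-row=0; cleared 0 line(s) (total 0); column heights now [0 0 0 0 3 2 0], max=3
Drop 2: J rot1 at col 3 lands with bottom-row=1; cleared 0 line(s) (total 0); column heights now [0 0 0 4 4 2 0], max=4
Drop 3: I rot2 at col 1 lands with bottom-row=4; cleared 0 line(s) (total 0); column heights now [0 5 5 5 5 2 0], max=5
Drop 4: S rot3 at col 5 lands with bottom-row=1; cleared 0 line(s) (total 0); column heights now [0 5 5 5 5 4 3], max=5
Drop 5: I rot2 at col 0 lands with bottom-row=5; cleared 0 line(s) (total 0); column heights now [6 6 6 6 5 4 3], max=6
Test piece L rot3 at col 5 (width 2): heights before test = [6 6 6 6 5 4 3]; fits = True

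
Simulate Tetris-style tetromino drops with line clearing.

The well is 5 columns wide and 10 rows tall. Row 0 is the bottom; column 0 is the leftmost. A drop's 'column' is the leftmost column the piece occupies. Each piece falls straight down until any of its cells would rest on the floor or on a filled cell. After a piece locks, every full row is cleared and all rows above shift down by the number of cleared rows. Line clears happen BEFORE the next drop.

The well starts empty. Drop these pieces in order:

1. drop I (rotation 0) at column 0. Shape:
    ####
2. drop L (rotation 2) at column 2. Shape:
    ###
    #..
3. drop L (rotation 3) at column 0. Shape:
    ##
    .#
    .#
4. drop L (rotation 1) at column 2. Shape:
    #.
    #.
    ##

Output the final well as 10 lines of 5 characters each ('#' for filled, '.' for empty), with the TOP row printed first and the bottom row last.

Answer: .....
.....
.....
.....
..#..
..#..
####.
.####
.##..
####.

Derivation:
Drop 1: I rot0 at col 0 lands with bottom-row=0; cleared 0 line(s) (total 0); column heights now [1 1 1 1 0], max=1
Drop 2: L rot2 at col 2 lands with bottom-row=1; cleared 0 line(s) (total 0); column heights now [1 1 3 3 3], max=3
Drop 3: L rot3 at col 0 lands with bottom-row=1; cleared 0 line(s) (total 0); column heights now [4 4 3 3 3], max=4
Drop 4: L rot1 at col 2 lands with bottom-row=3; cleared 0 line(s) (total 0); column heights now [4 4 6 4 3], max=6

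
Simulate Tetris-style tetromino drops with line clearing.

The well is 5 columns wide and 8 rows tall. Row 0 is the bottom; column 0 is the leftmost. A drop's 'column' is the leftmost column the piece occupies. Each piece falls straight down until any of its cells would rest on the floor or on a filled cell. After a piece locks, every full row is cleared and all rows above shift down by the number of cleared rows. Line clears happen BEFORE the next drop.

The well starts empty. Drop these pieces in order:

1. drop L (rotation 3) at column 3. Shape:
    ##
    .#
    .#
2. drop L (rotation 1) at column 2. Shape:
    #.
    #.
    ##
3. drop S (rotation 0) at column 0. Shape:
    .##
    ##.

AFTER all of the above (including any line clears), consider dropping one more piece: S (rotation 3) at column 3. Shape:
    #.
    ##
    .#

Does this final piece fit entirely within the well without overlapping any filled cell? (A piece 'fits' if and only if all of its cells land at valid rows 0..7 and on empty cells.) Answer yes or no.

Answer: yes

Derivation:
Drop 1: L rot3 at col 3 lands with bottom-row=0; cleared 0 line(s) (total 0); column heights now [0 0 0 3 3], max=3
Drop 2: L rot1 at col 2 lands with bottom-row=3; cleared 0 line(s) (total 0); column heights now [0 0 6 4 3], max=6
Drop 3: S rot0 at col 0 lands with bottom-row=5; cleared 0 line(s) (total 0); column heights now [6 7 7 4 3], max=7
Test piece S rot3 at col 3 (width 2): heights before test = [6 7 7 4 3]; fits = True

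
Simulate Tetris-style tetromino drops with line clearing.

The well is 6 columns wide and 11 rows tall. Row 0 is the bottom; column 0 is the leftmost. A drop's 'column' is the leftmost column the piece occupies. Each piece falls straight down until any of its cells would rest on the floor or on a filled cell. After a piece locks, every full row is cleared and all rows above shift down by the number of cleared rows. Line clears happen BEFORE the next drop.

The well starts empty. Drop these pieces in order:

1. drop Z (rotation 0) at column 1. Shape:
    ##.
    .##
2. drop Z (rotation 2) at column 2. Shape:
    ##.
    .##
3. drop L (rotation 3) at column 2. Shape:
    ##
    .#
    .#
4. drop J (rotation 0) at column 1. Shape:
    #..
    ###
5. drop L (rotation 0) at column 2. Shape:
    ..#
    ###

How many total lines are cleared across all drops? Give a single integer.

Drop 1: Z rot0 at col 1 lands with bottom-row=0; cleared 0 line(s) (total 0); column heights now [0 2 2 1 0 0], max=2
Drop 2: Z rot2 at col 2 lands with bottom-row=1; cleared 0 line(s) (total 0); column heights now [0 2 3 3 2 0], max=3
Drop 3: L rot3 at col 2 lands with bottom-row=3; cleared 0 line(s) (total 0); column heights now [0 2 6 6 2 0], max=6
Drop 4: J rot0 at col 1 lands with bottom-row=6; cleared 0 line(s) (total 0); column heights now [0 8 7 7 2 0], max=8
Drop 5: L rot0 at col 2 lands with bottom-row=7; cleared 0 line(s) (total 0); column heights now [0 8 8 8 9 0], max=9

Answer: 0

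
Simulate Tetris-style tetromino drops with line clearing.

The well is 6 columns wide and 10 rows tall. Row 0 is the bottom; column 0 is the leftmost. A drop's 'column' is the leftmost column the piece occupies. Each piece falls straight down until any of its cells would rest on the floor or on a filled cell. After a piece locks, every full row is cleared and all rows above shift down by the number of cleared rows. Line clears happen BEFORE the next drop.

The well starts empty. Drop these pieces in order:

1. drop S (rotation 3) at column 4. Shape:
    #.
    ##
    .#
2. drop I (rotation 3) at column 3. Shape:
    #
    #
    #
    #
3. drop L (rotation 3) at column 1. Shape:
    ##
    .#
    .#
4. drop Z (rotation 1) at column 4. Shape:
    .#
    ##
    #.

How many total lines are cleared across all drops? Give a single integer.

Drop 1: S rot3 at col 4 lands with bottom-row=0; cleared 0 line(s) (total 0); column heights now [0 0 0 0 3 2], max=3
Drop 2: I rot3 at col 3 lands with bottom-row=0; cleared 0 line(s) (total 0); column heights now [0 0 0 4 3 2], max=4
Drop 3: L rot3 at col 1 lands with bottom-row=0; cleared 0 line(s) (total 0); column heights now [0 3 3 4 3 2], max=4
Drop 4: Z rot1 at col 4 lands with bottom-row=3; cleared 0 line(s) (total 0); column heights now [0 3 3 4 5 6], max=6

Answer: 0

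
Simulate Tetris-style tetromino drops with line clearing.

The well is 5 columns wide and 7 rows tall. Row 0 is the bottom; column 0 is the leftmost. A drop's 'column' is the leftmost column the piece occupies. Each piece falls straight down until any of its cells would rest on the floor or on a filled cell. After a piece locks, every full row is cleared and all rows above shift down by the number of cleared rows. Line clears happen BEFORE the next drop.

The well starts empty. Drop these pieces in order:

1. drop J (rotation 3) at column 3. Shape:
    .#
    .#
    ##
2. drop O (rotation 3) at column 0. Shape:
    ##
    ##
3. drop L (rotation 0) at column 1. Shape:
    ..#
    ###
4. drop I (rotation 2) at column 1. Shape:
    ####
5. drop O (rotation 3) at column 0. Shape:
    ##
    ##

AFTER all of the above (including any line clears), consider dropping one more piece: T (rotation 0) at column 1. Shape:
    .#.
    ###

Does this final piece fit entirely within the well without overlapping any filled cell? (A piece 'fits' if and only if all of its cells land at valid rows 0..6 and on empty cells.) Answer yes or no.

Drop 1: J rot3 at col 3 lands with bottom-row=0; cleared 0 line(s) (total 0); column heights now [0 0 0 1 3], max=3
Drop 2: O rot3 at col 0 lands with bottom-row=0; cleared 0 line(s) (total 0); column heights now [2 2 0 1 3], max=3
Drop 3: L rot0 at col 1 lands with bottom-row=2; cleared 0 line(s) (total 0); column heights now [2 3 3 4 3], max=4
Drop 4: I rot2 at col 1 lands with bottom-row=4; cleared 0 line(s) (total 0); column heights now [2 5 5 5 5], max=5
Drop 5: O rot3 at col 0 lands with bottom-row=5; cleared 0 line(s) (total 0); column heights now [7 7 5 5 5], max=7
Test piece T rot0 at col 1 (width 3): heights before test = [7 7 5 5 5]; fits = False

Answer: no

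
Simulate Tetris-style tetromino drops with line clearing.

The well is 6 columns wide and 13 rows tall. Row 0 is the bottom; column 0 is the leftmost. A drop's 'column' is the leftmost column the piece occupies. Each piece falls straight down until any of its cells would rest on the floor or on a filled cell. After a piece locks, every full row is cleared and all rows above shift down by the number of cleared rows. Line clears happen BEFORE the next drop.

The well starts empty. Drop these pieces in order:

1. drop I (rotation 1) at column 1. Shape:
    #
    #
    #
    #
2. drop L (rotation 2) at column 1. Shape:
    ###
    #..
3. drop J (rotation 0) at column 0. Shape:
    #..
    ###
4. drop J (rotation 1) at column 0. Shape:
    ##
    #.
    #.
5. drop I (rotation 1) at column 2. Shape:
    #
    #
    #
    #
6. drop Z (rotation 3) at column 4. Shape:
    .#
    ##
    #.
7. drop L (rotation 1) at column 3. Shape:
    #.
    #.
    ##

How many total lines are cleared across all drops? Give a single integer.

Answer: 0

Derivation:
Drop 1: I rot1 at col 1 lands with bottom-row=0; cleared 0 line(s) (total 0); column heights now [0 4 0 0 0 0], max=4
Drop 2: L rot2 at col 1 lands with bottom-row=4; cleared 0 line(s) (total 0); column heights now [0 6 6 6 0 0], max=6
Drop 3: J rot0 at col 0 lands with bottom-row=6; cleared 0 line(s) (total 0); column heights now [8 7 7 6 0 0], max=8
Drop 4: J rot1 at col 0 lands with bottom-row=8; cleared 0 line(s) (total 0); column heights now [11 11 7 6 0 0], max=11
Drop 5: I rot1 at col 2 lands with bottom-row=7; cleared 0 line(s) (total 0); column heights now [11 11 11 6 0 0], max=11
Drop 6: Z rot3 at col 4 lands with bottom-row=0; cleared 0 line(s) (total 0); column heights now [11 11 11 6 2 3], max=11
Drop 7: L rot1 at col 3 lands with bottom-row=6; cleared 0 line(s) (total 0); column heights now [11 11 11 9 7 3], max=11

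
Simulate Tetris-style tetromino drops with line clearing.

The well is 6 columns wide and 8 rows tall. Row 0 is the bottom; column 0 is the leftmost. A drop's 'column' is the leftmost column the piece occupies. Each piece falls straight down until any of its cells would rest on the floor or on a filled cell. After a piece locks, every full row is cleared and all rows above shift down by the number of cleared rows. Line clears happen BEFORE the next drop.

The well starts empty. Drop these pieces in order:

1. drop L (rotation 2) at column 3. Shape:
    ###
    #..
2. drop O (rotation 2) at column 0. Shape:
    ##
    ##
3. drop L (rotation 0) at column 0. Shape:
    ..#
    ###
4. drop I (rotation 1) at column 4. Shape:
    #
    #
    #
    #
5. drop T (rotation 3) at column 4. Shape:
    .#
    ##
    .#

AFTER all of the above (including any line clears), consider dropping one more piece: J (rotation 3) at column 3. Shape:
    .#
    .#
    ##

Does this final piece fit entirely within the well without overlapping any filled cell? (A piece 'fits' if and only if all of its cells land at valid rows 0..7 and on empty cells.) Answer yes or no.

Answer: no

Derivation:
Drop 1: L rot2 at col 3 lands with bottom-row=0; cleared 0 line(s) (total 0); column heights now [0 0 0 2 2 2], max=2
Drop 2: O rot2 at col 0 lands with bottom-row=0; cleared 0 line(s) (total 0); column heights now [2 2 0 2 2 2], max=2
Drop 3: L rot0 at col 0 lands with bottom-row=2; cleared 0 line(s) (total 0); column heights now [3 3 4 2 2 2], max=4
Drop 4: I rot1 at col 4 lands with bottom-row=2; cleared 0 line(s) (total 0); column heights now [3 3 4 2 6 2], max=6
Drop 5: T rot3 at col 4 lands with bottom-row=5; cleared 0 line(s) (total 0); column heights now [3 3 4 2 7 8], max=8
Test piece J rot3 at col 3 (width 2): heights before test = [3 3 4 2 7 8]; fits = False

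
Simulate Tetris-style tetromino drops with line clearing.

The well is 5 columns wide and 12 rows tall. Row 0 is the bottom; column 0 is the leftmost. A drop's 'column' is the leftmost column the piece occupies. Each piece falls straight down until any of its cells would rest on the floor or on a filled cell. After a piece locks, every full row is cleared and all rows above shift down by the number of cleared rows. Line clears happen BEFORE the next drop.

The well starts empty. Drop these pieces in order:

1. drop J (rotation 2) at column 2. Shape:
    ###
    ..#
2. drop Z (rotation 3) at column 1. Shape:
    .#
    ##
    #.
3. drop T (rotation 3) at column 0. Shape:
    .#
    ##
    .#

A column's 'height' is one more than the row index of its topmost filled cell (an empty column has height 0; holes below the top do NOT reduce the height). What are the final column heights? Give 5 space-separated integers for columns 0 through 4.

Drop 1: J rot2 at col 2 lands with bottom-row=0; cleared 0 line(s) (total 0); column heights now [0 0 2 2 2], max=2
Drop 2: Z rot3 at col 1 lands with bottom-row=1; cleared 0 line(s) (total 0); column heights now [0 3 4 2 2], max=4
Drop 3: T rot3 at col 0 lands with bottom-row=3; cleared 0 line(s) (total 0); column heights now [5 6 4 2 2], max=6

Answer: 5 6 4 2 2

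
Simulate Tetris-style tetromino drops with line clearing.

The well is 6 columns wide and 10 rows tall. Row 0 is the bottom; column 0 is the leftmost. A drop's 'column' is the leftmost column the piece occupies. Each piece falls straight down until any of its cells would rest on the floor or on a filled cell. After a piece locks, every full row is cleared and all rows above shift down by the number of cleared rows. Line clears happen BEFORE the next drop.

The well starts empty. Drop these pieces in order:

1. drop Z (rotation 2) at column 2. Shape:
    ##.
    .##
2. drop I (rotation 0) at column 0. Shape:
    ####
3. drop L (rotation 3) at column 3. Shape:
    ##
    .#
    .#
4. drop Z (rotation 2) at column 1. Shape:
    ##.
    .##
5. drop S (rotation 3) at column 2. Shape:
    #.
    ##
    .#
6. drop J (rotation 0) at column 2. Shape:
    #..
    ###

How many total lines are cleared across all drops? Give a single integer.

Drop 1: Z rot2 at col 2 lands with bottom-row=0; cleared 0 line(s) (total 0); column heights now [0 0 2 2 1 0], max=2
Drop 2: I rot0 at col 0 lands with bottom-row=2; cleared 0 line(s) (total 0); column heights now [3 3 3 3 1 0], max=3
Drop 3: L rot3 at col 3 lands with bottom-row=1; cleared 0 line(s) (total 0); column heights now [3 3 3 4 4 0], max=4
Drop 4: Z rot2 at col 1 lands with bottom-row=4; cleared 0 line(s) (total 0); column heights now [3 6 6 5 4 0], max=6
Drop 5: S rot3 at col 2 lands with bottom-row=5; cleared 0 line(s) (total 0); column heights now [3 6 8 7 4 0], max=8
Drop 6: J rot0 at col 2 lands with bottom-row=8; cleared 0 line(s) (total 0); column heights now [3 6 10 9 9 0], max=10

Answer: 0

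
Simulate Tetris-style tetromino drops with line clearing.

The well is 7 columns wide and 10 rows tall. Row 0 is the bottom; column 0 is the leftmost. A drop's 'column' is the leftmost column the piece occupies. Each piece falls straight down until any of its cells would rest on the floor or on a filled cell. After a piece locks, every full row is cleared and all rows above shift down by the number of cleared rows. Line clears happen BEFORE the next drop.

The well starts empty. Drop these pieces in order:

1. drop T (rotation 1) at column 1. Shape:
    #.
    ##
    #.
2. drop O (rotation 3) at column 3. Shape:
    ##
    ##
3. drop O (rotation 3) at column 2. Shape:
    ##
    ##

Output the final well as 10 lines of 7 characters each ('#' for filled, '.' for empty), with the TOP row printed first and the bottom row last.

Drop 1: T rot1 at col 1 lands with bottom-row=0; cleared 0 line(s) (total 0); column heights now [0 3 2 0 0 0 0], max=3
Drop 2: O rot3 at col 3 lands with bottom-row=0; cleared 0 line(s) (total 0); column heights now [0 3 2 2 2 0 0], max=3
Drop 3: O rot3 at col 2 lands with bottom-row=2; cleared 0 line(s) (total 0); column heights now [0 3 4 4 2 0 0], max=4

Answer: .......
.......
.......
.......
.......
.......
..##...
.###...
.####..
.#.##..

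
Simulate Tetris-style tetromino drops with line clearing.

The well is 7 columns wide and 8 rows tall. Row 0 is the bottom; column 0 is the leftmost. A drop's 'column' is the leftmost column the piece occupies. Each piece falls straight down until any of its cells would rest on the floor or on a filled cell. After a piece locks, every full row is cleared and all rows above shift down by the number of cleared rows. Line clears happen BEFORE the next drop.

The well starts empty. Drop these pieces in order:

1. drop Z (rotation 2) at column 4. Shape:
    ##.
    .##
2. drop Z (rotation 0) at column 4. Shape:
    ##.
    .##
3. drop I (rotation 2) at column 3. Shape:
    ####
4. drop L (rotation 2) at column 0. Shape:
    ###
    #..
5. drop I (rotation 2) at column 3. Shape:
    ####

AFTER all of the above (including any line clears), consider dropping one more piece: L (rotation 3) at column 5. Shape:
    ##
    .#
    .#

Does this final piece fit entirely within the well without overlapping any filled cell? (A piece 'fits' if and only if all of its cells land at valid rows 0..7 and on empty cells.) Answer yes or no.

Answer: no

Derivation:
Drop 1: Z rot2 at col 4 lands with bottom-row=0; cleared 0 line(s) (total 0); column heights now [0 0 0 0 2 2 1], max=2
Drop 2: Z rot0 at col 4 lands with bottom-row=2; cleared 0 line(s) (total 0); column heights now [0 0 0 0 4 4 3], max=4
Drop 3: I rot2 at col 3 lands with bottom-row=4; cleared 0 line(s) (total 0); column heights now [0 0 0 5 5 5 5], max=5
Drop 4: L rot2 at col 0 lands with bottom-row=0; cleared 0 line(s) (total 0); column heights now [2 2 2 5 5 5 5], max=5
Drop 5: I rot2 at col 3 lands with bottom-row=5; cleared 0 line(s) (total 0); column heights now [2 2 2 6 6 6 6], max=6
Test piece L rot3 at col 5 (width 2): heights before test = [2 2 2 6 6 6 6]; fits = False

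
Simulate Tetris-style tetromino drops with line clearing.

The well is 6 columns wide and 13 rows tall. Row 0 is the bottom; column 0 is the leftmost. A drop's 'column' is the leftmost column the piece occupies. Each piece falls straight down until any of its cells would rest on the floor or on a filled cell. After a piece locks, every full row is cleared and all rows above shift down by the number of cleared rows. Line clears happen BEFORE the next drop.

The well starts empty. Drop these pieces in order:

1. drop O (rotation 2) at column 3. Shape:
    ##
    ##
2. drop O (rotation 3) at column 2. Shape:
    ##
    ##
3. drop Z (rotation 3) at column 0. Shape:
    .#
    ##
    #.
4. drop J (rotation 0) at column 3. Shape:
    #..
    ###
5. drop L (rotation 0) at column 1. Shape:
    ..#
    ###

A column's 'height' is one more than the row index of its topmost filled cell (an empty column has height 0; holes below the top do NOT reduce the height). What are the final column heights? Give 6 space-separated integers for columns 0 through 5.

Answer: 2 7 7 8 5 5

Derivation:
Drop 1: O rot2 at col 3 lands with bottom-row=0; cleared 0 line(s) (total 0); column heights now [0 0 0 2 2 0], max=2
Drop 2: O rot3 at col 2 lands with bottom-row=2; cleared 0 line(s) (total 0); column heights now [0 0 4 4 2 0], max=4
Drop 3: Z rot3 at col 0 lands with bottom-row=0; cleared 0 line(s) (total 0); column heights now [2 3 4 4 2 0], max=4
Drop 4: J rot0 at col 3 lands with bottom-row=4; cleared 0 line(s) (total 0); column heights now [2 3 4 6 5 5], max=6
Drop 5: L rot0 at col 1 lands with bottom-row=6; cleared 0 line(s) (total 0); column heights now [2 7 7 8 5 5], max=8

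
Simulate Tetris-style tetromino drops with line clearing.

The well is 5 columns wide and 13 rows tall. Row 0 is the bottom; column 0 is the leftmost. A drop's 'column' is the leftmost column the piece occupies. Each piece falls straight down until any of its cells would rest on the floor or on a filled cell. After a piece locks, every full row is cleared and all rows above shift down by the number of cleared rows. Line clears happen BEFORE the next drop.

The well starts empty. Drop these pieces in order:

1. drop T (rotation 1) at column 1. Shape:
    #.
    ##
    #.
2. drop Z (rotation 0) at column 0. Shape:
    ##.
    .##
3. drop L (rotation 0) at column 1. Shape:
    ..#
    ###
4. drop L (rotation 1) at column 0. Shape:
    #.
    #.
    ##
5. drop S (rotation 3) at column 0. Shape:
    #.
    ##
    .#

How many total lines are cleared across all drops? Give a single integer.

Drop 1: T rot1 at col 1 lands with bottom-row=0; cleared 0 line(s) (total 0); column heights now [0 3 2 0 0], max=3
Drop 2: Z rot0 at col 0 lands with bottom-row=3; cleared 0 line(s) (total 0); column heights now [5 5 4 0 0], max=5
Drop 3: L rot0 at col 1 lands with bottom-row=5; cleared 0 line(s) (total 0); column heights now [5 6 6 7 0], max=7
Drop 4: L rot1 at col 0 lands with bottom-row=6; cleared 0 line(s) (total 0); column heights now [9 7 6 7 0], max=9
Drop 5: S rot3 at col 0 lands with bottom-row=8; cleared 0 line(s) (total 0); column heights now [11 10 6 7 0], max=11

Answer: 0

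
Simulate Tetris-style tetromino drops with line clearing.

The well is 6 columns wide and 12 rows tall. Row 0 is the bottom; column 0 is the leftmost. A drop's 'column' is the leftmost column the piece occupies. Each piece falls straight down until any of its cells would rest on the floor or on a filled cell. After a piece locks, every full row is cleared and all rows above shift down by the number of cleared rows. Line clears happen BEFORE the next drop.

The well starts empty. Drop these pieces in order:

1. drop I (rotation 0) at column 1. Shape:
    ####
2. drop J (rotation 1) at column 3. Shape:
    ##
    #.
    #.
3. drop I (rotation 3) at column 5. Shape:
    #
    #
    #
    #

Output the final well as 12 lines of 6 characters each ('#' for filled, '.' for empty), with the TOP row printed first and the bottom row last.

Answer: ......
......
......
......
......
......
......
......
...###
...#.#
...#.#
.#####

Derivation:
Drop 1: I rot0 at col 1 lands with bottom-row=0; cleared 0 line(s) (total 0); column heights now [0 1 1 1 1 0], max=1
Drop 2: J rot1 at col 3 lands with bottom-row=1; cleared 0 line(s) (total 0); column heights now [0 1 1 4 4 0], max=4
Drop 3: I rot3 at col 5 lands with bottom-row=0; cleared 0 line(s) (total 0); column heights now [0 1 1 4 4 4], max=4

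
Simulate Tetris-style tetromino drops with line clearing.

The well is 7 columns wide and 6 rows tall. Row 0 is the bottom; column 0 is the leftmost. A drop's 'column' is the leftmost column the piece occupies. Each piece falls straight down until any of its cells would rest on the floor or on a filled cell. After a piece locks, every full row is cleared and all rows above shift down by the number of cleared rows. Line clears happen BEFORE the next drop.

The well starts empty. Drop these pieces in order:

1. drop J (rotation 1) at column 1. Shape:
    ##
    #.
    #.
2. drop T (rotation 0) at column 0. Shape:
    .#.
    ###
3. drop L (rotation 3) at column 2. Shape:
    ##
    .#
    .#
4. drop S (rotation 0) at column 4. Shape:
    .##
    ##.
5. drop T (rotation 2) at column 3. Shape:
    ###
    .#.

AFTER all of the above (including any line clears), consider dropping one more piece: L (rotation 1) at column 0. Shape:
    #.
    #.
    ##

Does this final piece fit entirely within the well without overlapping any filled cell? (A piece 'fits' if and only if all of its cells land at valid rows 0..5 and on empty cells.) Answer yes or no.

Drop 1: J rot1 at col 1 lands with bottom-row=0; cleared 0 line(s) (total 0); column heights now [0 3 3 0 0 0 0], max=3
Drop 2: T rot0 at col 0 lands with bottom-row=3; cleared 0 line(s) (total 0); column heights now [4 5 4 0 0 0 0], max=5
Drop 3: L rot3 at col 2 lands with bottom-row=2; cleared 0 line(s) (total 0); column heights now [4 5 5 5 0 0 0], max=5
Drop 4: S rot0 at col 4 lands with bottom-row=0; cleared 0 line(s) (total 0); column heights now [4 5 5 5 1 2 2], max=5
Drop 5: T rot2 at col 3 lands with bottom-row=4; cleared 0 line(s) (total 0); column heights now [4 5 5 6 6 6 2], max=6
Test piece L rot1 at col 0 (width 2): heights before test = [4 5 5 6 6 6 2]; fits = False

Answer: no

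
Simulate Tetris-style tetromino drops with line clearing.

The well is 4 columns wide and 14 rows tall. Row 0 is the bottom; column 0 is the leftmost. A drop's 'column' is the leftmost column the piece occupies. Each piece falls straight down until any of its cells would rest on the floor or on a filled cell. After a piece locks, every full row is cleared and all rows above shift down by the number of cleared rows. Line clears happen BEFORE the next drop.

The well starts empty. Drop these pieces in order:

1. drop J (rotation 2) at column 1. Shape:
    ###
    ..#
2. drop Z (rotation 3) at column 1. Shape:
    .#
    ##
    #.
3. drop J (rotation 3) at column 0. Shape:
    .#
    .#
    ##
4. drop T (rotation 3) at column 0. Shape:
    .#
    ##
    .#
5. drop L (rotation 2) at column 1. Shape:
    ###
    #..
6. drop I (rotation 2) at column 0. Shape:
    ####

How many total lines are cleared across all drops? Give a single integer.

Answer: 1

Derivation:
Drop 1: J rot2 at col 1 lands with bottom-row=0; cleared 0 line(s) (total 0); column heights now [0 2 2 2], max=2
Drop 2: Z rot3 at col 1 lands with bottom-row=2; cleared 0 line(s) (total 0); column heights now [0 4 5 2], max=5
Drop 3: J rot3 at col 0 lands with bottom-row=4; cleared 0 line(s) (total 0); column heights now [5 7 5 2], max=7
Drop 4: T rot3 at col 0 lands with bottom-row=7; cleared 0 line(s) (total 0); column heights now [9 10 5 2], max=10
Drop 5: L rot2 at col 1 lands with bottom-row=10; cleared 0 line(s) (total 0); column heights now [9 12 12 12], max=12
Drop 6: I rot2 at col 0 lands with bottom-row=12; cleared 1 line(s) (total 1); column heights now [9 12 12 12], max=12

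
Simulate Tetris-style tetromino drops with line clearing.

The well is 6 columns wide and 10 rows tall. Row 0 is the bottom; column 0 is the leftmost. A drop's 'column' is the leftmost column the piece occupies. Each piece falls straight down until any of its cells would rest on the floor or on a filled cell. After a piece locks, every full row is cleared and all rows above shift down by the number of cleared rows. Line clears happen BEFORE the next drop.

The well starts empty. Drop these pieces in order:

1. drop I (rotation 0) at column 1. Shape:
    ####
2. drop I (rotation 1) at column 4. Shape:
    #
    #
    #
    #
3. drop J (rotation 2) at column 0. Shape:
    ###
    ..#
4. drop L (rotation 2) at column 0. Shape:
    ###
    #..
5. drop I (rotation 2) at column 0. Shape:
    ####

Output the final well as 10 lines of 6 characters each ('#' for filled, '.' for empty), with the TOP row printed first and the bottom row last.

Answer: ......
......
......
......
####..
###.#.
#...#.
###.#.
..#.#.
.####.

Derivation:
Drop 1: I rot0 at col 1 lands with bottom-row=0; cleared 0 line(s) (total 0); column heights now [0 1 1 1 1 0], max=1
Drop 2: I rot1 at col 4 lands with bottom-row=1; cleared 0 line(s) (total 0); column heights now [0 1 1 1 5 0], max=5
Drop 3: J rot2 at col 0 lands with bottom-row=1; cleared 0 line(s) (total 0); column heights now [3 3 3 1 5 0], max=5
Drop 4: L rot2 at col 0 lands with bottom-row=3; cleared 0 line(s) (total 0); column heights now [5 5 5 1 5 0], max=5
Drop 5: I rot2 at col 0 lands with bottom-row=5; cleared 0 line(s) (total 0); column heights now [6 6 6 6 5 0], max=6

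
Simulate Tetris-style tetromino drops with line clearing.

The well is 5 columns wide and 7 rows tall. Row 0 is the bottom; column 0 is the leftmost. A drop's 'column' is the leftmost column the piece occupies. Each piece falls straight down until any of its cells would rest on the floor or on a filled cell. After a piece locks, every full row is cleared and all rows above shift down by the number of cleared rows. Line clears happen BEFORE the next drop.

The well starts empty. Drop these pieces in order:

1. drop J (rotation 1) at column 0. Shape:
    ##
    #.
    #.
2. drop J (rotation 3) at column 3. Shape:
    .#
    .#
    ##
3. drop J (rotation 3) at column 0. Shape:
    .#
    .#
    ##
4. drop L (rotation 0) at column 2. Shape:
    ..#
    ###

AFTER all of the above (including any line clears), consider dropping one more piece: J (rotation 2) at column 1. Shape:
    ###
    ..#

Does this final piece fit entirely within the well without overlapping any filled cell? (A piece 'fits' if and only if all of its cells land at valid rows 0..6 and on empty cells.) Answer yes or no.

Drop 1: J rot1 at col 0 lands with bottom-row=0; cleared 0 line(s) (total 0); column heights now [3 3 0 0 0], max=3
Drop 2: J rot3 at col 3 lands with bottom-row=0; cleared 0 line(s) (total 0); column heights now [3 3 0 1 3], max=3
Drop 3: J rot3 at col 0 lands with bottom-row=3; cleared 0 line(s) (total 0); column heights now [4 6 0 1 3], max=6
Drop 4: L rot0 at col 2 lands with bottom-row=3; cleared 1 line(s) (total 1); column heights now [3 5 0 1 4], max=5
Test piece J rot2 at col 1 (width 3): heights before test = [3 5 0 1 4]; fits = True

Answer: yes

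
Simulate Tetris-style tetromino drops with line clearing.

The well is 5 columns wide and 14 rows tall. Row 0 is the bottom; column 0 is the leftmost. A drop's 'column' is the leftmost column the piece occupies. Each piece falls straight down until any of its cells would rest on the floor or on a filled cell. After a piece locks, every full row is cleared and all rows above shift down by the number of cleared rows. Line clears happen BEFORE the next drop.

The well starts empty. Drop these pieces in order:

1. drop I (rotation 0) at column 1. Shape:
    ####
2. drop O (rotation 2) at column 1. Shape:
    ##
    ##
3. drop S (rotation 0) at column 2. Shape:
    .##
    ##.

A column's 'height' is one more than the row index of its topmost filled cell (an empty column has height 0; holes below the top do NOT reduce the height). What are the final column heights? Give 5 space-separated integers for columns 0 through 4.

Answer: 0 3 4 5 5

Derivation:
Drop 1: I rot0 at col 1 lands with bottom-row=0; cleared 0 line(s) (total 0); column heights now [0 1 1 1 1], max=1
Drop 2: O rot2 at col 1 lands with bottom-row=1; cleared 0 line(s) (total 0); column heights now [0 3 3 1 1], max=3
Drop 3: S rot0 at col 2 lands with bottom-row=3; cleared 0 line(s) (total 0); column heights now [0 3 4 5 5], max=5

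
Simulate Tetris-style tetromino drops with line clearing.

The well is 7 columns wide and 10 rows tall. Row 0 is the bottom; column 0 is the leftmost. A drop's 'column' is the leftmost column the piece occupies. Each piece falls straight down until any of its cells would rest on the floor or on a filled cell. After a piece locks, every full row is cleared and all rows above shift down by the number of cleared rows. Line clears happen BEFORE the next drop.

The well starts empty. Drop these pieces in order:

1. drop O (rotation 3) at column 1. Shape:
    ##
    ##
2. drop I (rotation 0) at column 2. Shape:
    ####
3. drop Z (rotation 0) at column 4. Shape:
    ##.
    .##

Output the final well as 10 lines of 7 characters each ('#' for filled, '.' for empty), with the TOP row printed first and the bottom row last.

Answer: .......
.......
.......
.......
.......
....##.
.....##
..####.
.##....
.##....

Derivation:
Drop 1: O rot3 at col 1 lands with bottom-row=0; cleared 0 line(s) (total 0); column heights now [0 2 2 0 0 0 0], max=2
Drop 2: I rot0 at col 2 lands with bottom-row=2; cleared 0 line(s) (total 0); column heights now [0 2 3 3 3 3 0], max=3
Drop 3: Z rot0 at col 4 lands with bottom-row=3; cleared 0 line(s) (total 0); column heights now [0 2 3 3 5 5 4], max=5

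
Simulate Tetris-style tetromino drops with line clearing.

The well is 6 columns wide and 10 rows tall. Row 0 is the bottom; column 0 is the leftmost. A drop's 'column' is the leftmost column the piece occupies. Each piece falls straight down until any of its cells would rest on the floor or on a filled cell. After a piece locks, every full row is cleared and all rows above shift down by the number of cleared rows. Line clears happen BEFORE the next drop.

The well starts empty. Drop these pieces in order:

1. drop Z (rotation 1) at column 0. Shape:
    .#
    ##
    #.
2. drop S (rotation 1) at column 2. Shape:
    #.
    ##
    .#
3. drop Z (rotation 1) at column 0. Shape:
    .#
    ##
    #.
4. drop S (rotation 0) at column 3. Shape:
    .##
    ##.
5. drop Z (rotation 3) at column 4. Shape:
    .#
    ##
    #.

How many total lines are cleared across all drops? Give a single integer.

Answer: 0

Derivation:
Drop 1: Z rot1 at col 0 lands with bottom-row=0; cleared 0 line(s) (total 0); column heights now [2 3 0 0 0 0], max=3
Drop 2: S rot1 at col 2 lands with bottom-row=0; cleared 0 line(s) (total 0); column heights now [2 3 3 2 0 0], max=3
Drop 3: Z rot1 at col 0 lands with bottom-row=2; cleared 0 line(s) (total 0); column heights now [4 5 3 2 0 0], max=5
Drop 4: S rot0 at col 3 lands with bottom-row=2; cleared 0 line(s) (total 0); column heights now [4 5 3 3 4 4], max=5
Drop 5: Z rot3 at col 4 lands with bottom-row=4; cleared 0 line(s) (total 0); column heights now [4 5 3 3 6 7], max=7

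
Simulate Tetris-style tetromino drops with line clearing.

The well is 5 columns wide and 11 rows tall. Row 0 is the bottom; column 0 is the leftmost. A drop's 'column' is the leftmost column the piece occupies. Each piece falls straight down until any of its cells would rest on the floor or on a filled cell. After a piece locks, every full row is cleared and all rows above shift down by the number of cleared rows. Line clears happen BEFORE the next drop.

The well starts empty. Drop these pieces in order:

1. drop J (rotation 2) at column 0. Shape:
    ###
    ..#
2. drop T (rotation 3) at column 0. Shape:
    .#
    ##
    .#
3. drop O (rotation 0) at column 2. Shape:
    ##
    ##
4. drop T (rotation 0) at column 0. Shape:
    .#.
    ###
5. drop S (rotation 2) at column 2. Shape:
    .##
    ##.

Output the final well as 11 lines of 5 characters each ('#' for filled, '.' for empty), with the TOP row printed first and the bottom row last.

Answer: .....
.....
.....
...##
.###.
###..
.#...
####.
.###.
###..
..#..

Derivation:
Drop 1: J rot2 at col 0 lands with bottom-row=0; cleared 0 line(s) (total 0); column heights now [2 2 2 0 0], max=2
Drop 2: T rot3 at col 0 lands with bottom-row=2; cleared 0 line(s) (total 0); column heights now [4 5 2 0 0], max=5
Drop 3: O rot0 at col 2 lands with bottom-row=2; cleared 0 line(s) (total 0); column heights now [4 5 4 4 0], max=5
Drop 4: T rot0 at col 0 lands with bottom-row=5; cleared 0 line(s) (total 0); column heights now [6 7 6 4 0], max=7
Drop 5: S rot2 at col 2 lands with bottom-row=6; cleared 0 line(s) (total 0); column heights now [6 7 7 8 8], max=8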